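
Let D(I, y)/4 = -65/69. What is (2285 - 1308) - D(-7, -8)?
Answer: 67673/69 ≈ 980.77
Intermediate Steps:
D(I, y) = -260/69 (D(I, y) = 4*(-65/69) = -260/69)
(2285 - 1308) - D(-7, -8) = (2285 - 1308) - 1*(-260/69) = 977 + 260/69 = 67673/69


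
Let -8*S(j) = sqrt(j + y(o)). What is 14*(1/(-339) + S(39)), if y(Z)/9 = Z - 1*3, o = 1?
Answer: -14/339 - 7*sqrt(21)/4 ≈ -8.0608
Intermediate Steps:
y(Z) = -27 + 9*Z (y(Z) = 9*(Z - 1*3) = 9*(Z - 3) = 9*(-3 + Z) = -27 + 9*Z)
S(j) = -sqrt(-18 + j)/8 (S(j) = -sqrt(j + (-27 + 9*1))/8 = -sqrt(j + (-27 + 9))/8 = -sqrt(j - 18)/8 = -sqrt(-18 + j)/8)
14*(1/(-339) + S(39)) = 14*(1/(-339) - sqrt(-18 + 39)/8) = 14*(-1/339 - sqrt(21)/8) = -14/339 - 7*sqrt(21)/4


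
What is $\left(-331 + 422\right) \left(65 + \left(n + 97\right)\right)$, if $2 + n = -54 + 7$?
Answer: $10283$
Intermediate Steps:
$n = -49$ ($n = -2 + \left(-54 + 7\right) = -2 - 47 = -49$)
$\left(-331 + 422\right) \left(65 + \left(n + 97\right)\right) = \left(-331 + 422\right) \left(65 + \left(-49 + 97\right)\right) = 91 \left(65 + 48\right) = 91 \cdot 113 = 10283$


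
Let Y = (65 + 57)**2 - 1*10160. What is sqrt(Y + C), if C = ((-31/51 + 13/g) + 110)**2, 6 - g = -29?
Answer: 2*sqrt(13359877021)/1785 ≈ 129.51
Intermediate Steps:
g = 35 (g = 6 - 1*(-29) = 6 + 29 = 35)
Y = 4724 (Y = 122**2 - 10160 = 14884 - 10160 = 4724)
C = 38387781184/3186225 (C = ((-31/51 + 13/35) + 110)**2 = (-422/1785 + 110)**2 = (195928/1785)**2 = 38387781184/3186225 ≈ 12048.)
sqrt(Y + C) = sqrt(4724 + 38387781184/3186225) = sqrt(53439508084/3186225) = 2*sqrt(13359877021)/1785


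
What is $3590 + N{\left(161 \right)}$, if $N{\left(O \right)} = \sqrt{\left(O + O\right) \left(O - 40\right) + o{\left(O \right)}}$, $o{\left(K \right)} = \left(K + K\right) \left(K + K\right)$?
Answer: $3590 + \sqrt{142646} \approx 3967.7$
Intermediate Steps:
$o{\left(K \right)} = 4 K^{2}$ ($o{\left(K \right)} = 2 K 2 K = 4 K^{2}$)
$N{\left(O \right)} = \sqrt{4 O^{2} + 2 O \left(-40 + O\right)}$ ($N{\left(O \right)} = \sqrt{\left(O + O\right) \left(O - 40\right) + 4 O^{2}} = \sqrt{2 O \left(-40 + O\right) + 4 O^{2}} = \sqrt{4 O^{2} + 2 O \left(-40 + O\right)}$)
$3590 + N{\left(161 \right)} = 3590 + \sqrt{2} \sqrt{161 \left(-40 + 3 \cdot 161\right)} = 3590 + \sqrt{2} \sqrt{161 \left(-40 + 483\right)} = 3590 + \sqrt{2} \sqrt{161 \cdot 443} = 3590 + \sqrt{2} \sqrt{71323} = 3590 + \sqrt{142646}$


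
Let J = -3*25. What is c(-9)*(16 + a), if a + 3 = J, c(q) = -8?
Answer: 496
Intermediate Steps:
J = -75
a = -78 (a = -3 - 75 = -78)
c(-9)*(16 + a) = -8*(16 - 78) = -8*(-62) = 496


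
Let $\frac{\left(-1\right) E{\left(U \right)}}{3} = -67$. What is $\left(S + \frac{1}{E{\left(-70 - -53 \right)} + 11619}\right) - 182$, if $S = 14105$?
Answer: $\frac{164569861}{11820} \approx 13923.0$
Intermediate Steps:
$E{\left(U \right)} = 201$ ($E{\left(U \right)} = \left(-3\right) \left(-67\right) = 201$)
$\left(S + \frac{1}{E{\left(-70 - -53 \right)} + 11619}\right) - 182 = \left(14105 + \frac{1}{201 + 11619}\right) - 182 = \left(14105 + \frac{1}{11820}\right) - 182 = \frac{166721101}{11820} - 182 = \frac{164569861}{11820}$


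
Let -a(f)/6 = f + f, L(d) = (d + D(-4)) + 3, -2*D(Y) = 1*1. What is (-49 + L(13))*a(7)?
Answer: 2814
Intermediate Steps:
D(Y) = -1/2
L(d) = 5/2 + d (L(d) = (d - 1/2) + 3 = (-1/2 + d) + 3 = 5/2 + d)
a(f) = -12*f (a(f) = -6*(f + f) = -12*f)
(-49 + L(13))*a(7) = (-49 + (5/2 + 13))*(-12*7) = (-49 + 31/2)*(-84) = -67/2*(-84) = 2814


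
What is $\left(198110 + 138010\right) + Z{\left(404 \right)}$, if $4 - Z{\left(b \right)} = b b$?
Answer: $172908$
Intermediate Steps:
$Z{\left(b \right)} = 4 - b^{2}$ ($Z{\left(b \right)} = 4 - b b = 4 - b^{2}$)
$\left(198110 + 138010\right) + Z{\left(404 \right)} = \left(198110 + 138010\right) + \left(4 - 404^{2}\right) = 336120 + \left(4 - 163216\right) = 336120 - 163212 = 172908$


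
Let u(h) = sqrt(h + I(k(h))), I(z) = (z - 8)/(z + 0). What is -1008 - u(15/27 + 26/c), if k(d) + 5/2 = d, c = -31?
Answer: -1008 - 2*sqrt(18728301002)/144429 ≈ -1009.9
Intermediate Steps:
k(d) = -5/2 + d
I(z) = (-8 + z)/z
u(h) = sqrt(h + (-21/2 + h)/(-5/2 + h)) (u(h) = sqrt(h + (-8 + (-5/2 + h))/(-5/2 + h)) = sqrt(h + (-21/2 + h)/(-5/2 + h)))
-1008 - u(15/27 + 26/c) = -1008 - sqrt((-21 - 3*(15/27 + 26/(-31)) + 2*(15/27 + 26/(-31))**2)/(-5 + 2*(15/27 + 26/(-31)))) = -1008 - sqrt((-21 - 3*(15*(1/27) + 26*(-1/31)) + 2*(15*(1/27) + 26*(-1/31))**2)/(-5 + 2*(15*(1/27) + 26*(-1/31)))) = -1008 - sqrt((-21 - 3*(5/9 - 26/31) + 2*(5/9 - 26/31)**2)/(-5 + 2*(5/9 - 26/31))) = -1008 - sqrt((-21 - 3*(-79/279) + 2*(-79/279)**2)/(-5 + 2*(-79/279))) = -1008 - sqrt((-21 + 79/93 + 2*(6241/77841))/(-5 - 158/279)) = -1008 - sqrt((-21 + 79/93 + 12482/77841)/(-1553/279)) = -1008 - sqrt(-279/1553*(-1556056/77841)) = -1008 - sqrt(1556056/433287) = -1008 - 2*sqrt(18728301002)/144429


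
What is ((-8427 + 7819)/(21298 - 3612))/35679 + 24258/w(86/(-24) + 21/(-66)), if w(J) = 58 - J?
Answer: 1010278755236248/2578027282887 ≈ 391.88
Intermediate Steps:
((-8427 + 7819)/(21298 - 3612))/35679 + 24258/w(86/(-24) + 21/(-66)) = ((-8427 + 7819)/(21298 - 3612))/35679 + 24258/(58 - (86/(-24) + 21/(-66))) = -608/17686*(1/35679) + 24258/(58 - (86*(-1/24) + 21*(-1/66))) = -608*1/17686*(1/35679) + 24258/(58 - (-43/12 - 7/22)) = -304/8843*1/35679 + 24258/(58 - 1*(-515/132)) = -304/315509397 + 24258/(58 + 515/132) = -304/315509397 + 24258/(8171/132) = -304/315509397 + 24258*(132/8171) = -304/315509397 + 3202056/8171 = 1010278755236248/2578027282887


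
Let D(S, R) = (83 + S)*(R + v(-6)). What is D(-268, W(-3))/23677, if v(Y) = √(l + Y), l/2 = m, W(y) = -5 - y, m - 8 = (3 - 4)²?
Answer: 370/23677 - 370*√3/23677 ≈ -0.011440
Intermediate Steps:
m = 9 (m = 8 + (3 - 4)² = 8 + (-1)² = 8 + 1 = 9)
l = 18 (l = 2*9 = 18)
v(Y) = √(18 + Y)
D(S, R) = (83 + S)*(R + 2*√3) (D(S, R) = (83 + S)*(R + √(18 - 6)) = (83 + S)*(R + √12) = (83 + S)*(R + 2*√3))
D(-268, W(-3))/23677 = (83*(-5 - 1*(-3)) + 166*√3 + (-5 - 1*(-3))*(-268) + 2*(-268)*√3)/23677 = (83*(-5 + 3) + 166*√3 + (-5 + 3)*(-268) - 536*√3)*(1/23677) = (83*(-2) + 166*√3 - 2*(-268) - 536*√3)*(1/23677) = (-166 + 166*√3 + 536 - 536*√3)*(1/23677) = (370 - 370*√3)*(1/23677) = 370/23677 - 370*√3/23677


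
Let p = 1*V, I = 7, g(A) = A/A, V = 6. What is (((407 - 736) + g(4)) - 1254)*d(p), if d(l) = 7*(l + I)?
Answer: -143962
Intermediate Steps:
g(A) = 1
p = 6 (p = 1*6 = 6)
d(l) = 49 + 7*l (d(l) = 7*(l + 7) = 7*(7 + l) = 49 + 7*l)
(((407 - 736) + g(4)) - 1254)*d(p) = (((407 - 736) + 1) - 1254)*(49 + 7*6) = ((-329 + 1) - 1254)*(49 + 42) = (-328 - 1254)*91 = -1582*91 = -143962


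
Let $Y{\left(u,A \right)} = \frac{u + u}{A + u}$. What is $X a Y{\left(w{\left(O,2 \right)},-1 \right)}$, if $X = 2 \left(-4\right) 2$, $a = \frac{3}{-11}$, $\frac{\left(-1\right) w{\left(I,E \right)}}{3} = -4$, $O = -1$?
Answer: $\frac{1152}{121} \approx 9.5207$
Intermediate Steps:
$w{\left(I,E \right)} = 12$ ($w{\left(I,E \right)} = \left(-3\right) \left(-4\right) = 12$)
$a = - \frac{3}{11}$ ($a = 3 \left(- \frac{1}{11}\right) = - \frac{3}{11} \approx -0.27273$)
$Y{\left(u,A \right)} = \frac{2 u}{A + u}$
$X = -16$ ($X = \left(-8\right) 2 = -16$)
$X a Y{\left(w{\left(O,2 \right)},-1 \right)} = \left(-16\right) \left(- \frac{3}{11}\right) 2 \cdot 12 \frac{1}{-1 + 12} = \frac{48 \cdot 2 \cdot 12 \cdot \frac{1}{11}}{11} = \frac{48}{11} \cdot \frac{24}{11} = \frac{1152}{121}$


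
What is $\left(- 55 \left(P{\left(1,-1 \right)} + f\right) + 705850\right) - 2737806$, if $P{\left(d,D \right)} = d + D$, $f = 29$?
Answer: $-2033551$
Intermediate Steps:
$P{\left(d,D \right)} = D + d$
$\left(- 55 \left(P{\left(1,-1 \right)} + f\right) + 705850\right) - 2737806 = \left(- 55 \left(\left(-1 + 1\right) + 29\right) + 705850\right) - 2737806 = \left(- 55 \left(0 + 29\right) + 705850\right) - 2737806 = \left(\left(-55\right) 29 + 705850\right) - 2737806 = \left(-1595 + 705850\right) - 2737806 = 704255 - 2737806 = -2033551$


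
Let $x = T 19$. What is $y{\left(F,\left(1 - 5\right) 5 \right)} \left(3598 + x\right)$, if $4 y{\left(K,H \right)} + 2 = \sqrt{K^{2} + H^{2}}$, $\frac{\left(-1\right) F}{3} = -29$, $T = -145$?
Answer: $- \frac{843}{2} + \frac{843 \sqrt{7969}}{4} \approx 18392.0$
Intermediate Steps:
$F = 87$ ($F = \left(-3\right) \left(-29\right) = 87$)
$x = -2755$ ($x = \left(-145\right) 19 = -2755$)
$y{\left(K,H \right)} = - \frac{1}{2} + \frac{\sqrt{H^{2} + K^{2}}}{4}$ ($y{\left(K,H \right)} = - \frac{1}{2} + \frac{\sqrt{K^{2} + H^{2}}}{4} = - \frac{1}{2} + \frac{\sqrt{H^{2} + K^{2}}}{4}$)
$y{\left(F,\left(1 - 5\right) 5 \right)} \left(3598 + x\right) = \left(- \frac{1}{2} + \frac{\sqrt{\left(\left(1 - 5\right) 5\right)^{2} + 87^{2}}}{4}\right) \left(3598 - 2755\right) = \left(- \frac{1}{2} + \frac{\sqrt{\left(\left(-4\right) 5\right)^{2} + 7569}}{4}\right) 843 = \left(- \frac{1}{2} + \frac{\sqrt{\left(-20\right)^{2} + 7569}}{4}\right) 843 = \left(- \frac{1}{2} + \frac{\sqrt{400 + 7569}}{4}\right) 843 = \left(- \frac{1}{2} + \frac{\sqrt{7969}}{4}\right) 843 = - \frac{843}{2} + \frac{843 \sqrt{7969}}{4}$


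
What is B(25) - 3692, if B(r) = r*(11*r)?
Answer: 3183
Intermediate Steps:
B(r) = 11*r**2
B(25) - 3692 = 11*25**2 - 3692 = 11*625 - 3692 = 6875 - 3692 = 3183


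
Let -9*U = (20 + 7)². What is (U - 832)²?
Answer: 833569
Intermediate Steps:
U = -81 (U = -(20 + 7)²/9 = -⅑*27² = -⅑*729 = -81)
(U - 832)² = (-81 - 832)² = (-913)² = 833569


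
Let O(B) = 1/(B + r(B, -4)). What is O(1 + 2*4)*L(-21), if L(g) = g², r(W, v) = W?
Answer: 49/2 ≈ 24.500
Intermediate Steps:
O(B) = 1/(2*B) (O(B) = 1/(B + B) = 1/(2*B))
O(1 + 2*4)*L(-21) = (1/(2*(1 + 2*4)))*(-21)² = (1/(2*(1 + 8)))*441 = ((½)/9)*441 = ((½)*(⅑))*441 = (1/18)*441 = 49/2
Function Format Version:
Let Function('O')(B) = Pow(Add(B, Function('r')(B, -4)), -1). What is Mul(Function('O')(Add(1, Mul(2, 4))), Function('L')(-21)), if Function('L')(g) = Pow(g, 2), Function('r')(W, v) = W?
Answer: Rational(49, 2) ≈ 24.500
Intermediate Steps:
Function('O')(B) = Mul(Rational(1, 2), Pow(B, -1)) (Function('O')(B) = Pow(Add(B, B), -1) = Pow(Mul(2, B), -1) = Mul(Rational(1, 2), Pow(B, -1)))
Mul(Function('O')(Add(1, Mul(2, 4))), Function('L')(-21)) = Mul(Mul(Rational(1, 2), Pow(Add(1, Mul(2, 4)), -1)), Pow(-21, 2)) = Mul(Mul(Rational(1, 2), Pow(Add(1, 8), -1)), 441) = Mul(Mul(Rational(1, 2), Pow(9, -1)), 441) = Mul(Mul(Rational(1, 2), Rational(1, 9)), 441) = Mul(Rational(1, 18), 441) = Rational(49, 2)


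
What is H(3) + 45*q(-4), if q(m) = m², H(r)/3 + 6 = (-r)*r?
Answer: 675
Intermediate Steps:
H(r) = -18 - 3*r² (H(r) = -18 + 3*((-r)*r) = -18 + 3*(-r²) = -18 - 3*r²)
H(3) + 45*q(-4) = (-18 - 3*3²) + 45*(-4)² = (-18 - 3*9) + 45*16 = (-18 - 27) + 720 = -45 + 720 = 675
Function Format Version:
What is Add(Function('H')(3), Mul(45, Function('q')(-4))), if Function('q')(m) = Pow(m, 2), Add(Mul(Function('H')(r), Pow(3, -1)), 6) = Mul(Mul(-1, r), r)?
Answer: 675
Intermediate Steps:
Function('H')(r) = Add(-18, Mul(-3, Pow(r, 2))) (Function('H')(r) = Add(-18, Mul(3, Mul(Mul(-1, r), r))) = Add(-18, Mul(3, Mul(-1, Pow(r, 2)))) = Add(-18, Mul(-3, Pow(r, 2))))
Add(Function('H')(3), Mul(45, Function('q')(-4))) = Add(Add(-18, Mul(-3, Pow(3, 2))), Mul(45, Pow(-4, 2))) = Add(Add(-18, Mul(-3, 9)), Mul(45, 16)) = Add(Add(-18, -27), 720) = Add(-45, 720) = 675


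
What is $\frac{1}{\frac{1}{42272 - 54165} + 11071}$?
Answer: $\frac{11893}{131667402} \approx 9.0326 \cdot 10^{-5}$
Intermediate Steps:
$\frac{1}{\frac{1}{42272 - 54165} + 11071} = \frac{1}{\frac{1}{-11893} + 11071} = \frac{1}{- \frac{1}{11893} + 11071} = \frac{1}{\frac{131667402}{11893}} = \frac{11893}{131667402}$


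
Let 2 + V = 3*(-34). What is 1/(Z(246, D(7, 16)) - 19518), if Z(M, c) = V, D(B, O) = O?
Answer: -1/19622 ≈ -5.0963e-5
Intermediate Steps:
V = -104 (V = -2 + 3*(-34) = -2 - 102 = -104)
Z(M, c) = -104
1/(Z(246, D(7, 16)) - 19518) = 1/(-104 - 19518) = 1/(-19622) = -1/19622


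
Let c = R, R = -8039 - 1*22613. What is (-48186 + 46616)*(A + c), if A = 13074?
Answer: 27597460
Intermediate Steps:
R = -30652 (R = -8039 - 22613 = -30652)
c = -30652
(-48186 + 46616)*(A + c) = (-48186 + 46616)*(13074 - 30652) = -1570*(-17578) = 27597460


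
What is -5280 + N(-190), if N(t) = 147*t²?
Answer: 5301420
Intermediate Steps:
-5280 + N(-190) = -5280 + 147*(-190)² = -5280 + 147*36100 = -5280 + 5306700 = 5301420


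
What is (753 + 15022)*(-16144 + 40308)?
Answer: 381187100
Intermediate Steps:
(753 + 15022)*(-16144 + 40308) = 15775*24164 = 381187100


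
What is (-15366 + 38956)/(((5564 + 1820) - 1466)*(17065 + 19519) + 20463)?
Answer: 4718/43304915 ≈ 0.00010895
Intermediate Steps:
(-15366 + 38956)/(((5564 + 1820) - 1466)*(17065 + 19519) + 20463) = 23590/((7384 - 1466)*36584 + 20463) = 23590/(5918*36584 + 20463) = 23590/(216504112 + 20463) = 23590/216524575 = 23590*(1/216524575) = 4718/43304915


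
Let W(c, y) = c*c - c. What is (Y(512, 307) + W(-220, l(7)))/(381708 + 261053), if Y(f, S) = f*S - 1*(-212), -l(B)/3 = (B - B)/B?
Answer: 206016/642761 ≈ 0.32052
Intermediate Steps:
l(B) = 0 (l(B) = -3*(B - B)/B = -0/B = -3*0 = 0)
Y(f, S) = 212 + S*f (Y(f, S) = S*f + 212 = 212 + S*f)
W(c, y) = c**2 - c
(Y(512, 307) + W(-220, l(7)))/(381708 + 261053) = ((212 + 307*512) - 220*(-1 - 220))/(381708 + 261053) = ((212 + 157184) - 220*(-221))/642761 = (157396 + 48620)*(1/642761) = 206016*(1/642761) = 206016/642761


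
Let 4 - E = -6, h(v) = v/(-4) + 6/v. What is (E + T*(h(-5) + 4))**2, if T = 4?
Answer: 17161/25 ≈ 686.44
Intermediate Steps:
h(v) = 6/v - v/4 (h(v) = v*(-1/4) + 6/v = -v/4 + 6/v = 6/v - v/4)
E = 10 (E = 4 - 1*(-6) = 4 + 6 = 10)
(E + T*(h(-5) + 4))**2 = (10 + 4*((6/(-5) - 1/4*(-5)) + 4))**2 = (10 + 4*((6*(-1/5) + 5/4) + 4))**2 = (10 + 4*((-6/5 + 5/4) + 4))**2 = (10 + 4*(1/20 + 4))**2 = (10 + 4*(81/20))**2 = (10 + 81/5)**2 = (131/5)**2 = 17161/25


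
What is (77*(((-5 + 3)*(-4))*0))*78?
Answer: 0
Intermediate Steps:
(77*(((-5 + 3)*(-4))*0))*78 = (77*(-2*(-4)*0))*78 = (77*(8*0))*78 = (77*0)*78 = 0*78 = 0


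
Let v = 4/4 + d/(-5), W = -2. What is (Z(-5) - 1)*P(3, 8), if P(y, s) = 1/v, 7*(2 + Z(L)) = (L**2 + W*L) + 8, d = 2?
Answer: 110/21 ≈ 5.2381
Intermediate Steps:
v = 3/5 (v = 4/4 + 2/(-5) = 4*(1/4) + 2*(-1/5) = 1 - 2/5 = 3/5 ≈ 0.60000)
Z(L) = -6/7 - 2*L/7 + L**2/7 (Z(L) = -2 + ((L**2 - 2*L) + 8)/7 = -2 + (8 + L**2 - 2*L)/7 = -2 + (8/7 - 2*L/7 + L**2/7) = -6/7 - 2*L/7 + L**2/7)
P(y, s) = 5/3 (P(y, s) = 1/(3/5) = 5/3)
(Z(-5) - 1)*P(3, 8) = ((-6/7 - 2/7*(-5) + (1/7)*(-5)**2) - 1)*(5/3) = ((-6/7 + 10/7 + (1/7)*25) - 1)*(5/3) = ((-6/7 + 10/7 + 25/7) - 1)*(5/3) = (29/7 - 1)*(5/3) = (22/7)*(5/3) = 110/21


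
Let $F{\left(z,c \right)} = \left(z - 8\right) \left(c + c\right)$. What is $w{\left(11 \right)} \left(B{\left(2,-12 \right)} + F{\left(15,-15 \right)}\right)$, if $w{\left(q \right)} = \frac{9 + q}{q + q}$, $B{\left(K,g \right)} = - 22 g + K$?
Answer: $\frac{560}{11} \approx 50.909$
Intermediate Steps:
$F{\left(z,c \right)} = 2 c \left(-8 + z\right)$ ($F{\left(z,c \right)} = \left(-8 + z\right) 2 c = 2 c \left(-8 + z\right)$)
$B{\left(K,g \right)} = K - 22 g$
$w{\left(q \right)} = \frac{9 + q}{2 q}$
$w{\left(11 \right)} \left(B{\left(2,-12 \right)} + F{\left(15,-15 \right)}\right) = \frac{9 + 11}{2 \cdot 11} \left(\left(2 - -264\right) + 2 \left(-15\right) \left(-8 + 15\right)\right) = \frac{1}{2} \cdot \frac{1}{11} \cdot 20 \left(\left(2 + 264\right) + 2 \left(-15\right) 7\right) = \frac{10 \left(266 - 210\right)}{11} = \frac{10}{11} \cdot 56 = \frac{560}{11}$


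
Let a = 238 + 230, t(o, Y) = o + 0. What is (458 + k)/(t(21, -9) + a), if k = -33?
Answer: 425/489 ≈ 0.86912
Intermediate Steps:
t(o, Y) = o
a = 468
(458 + k)/(t(21, -9) + a) = (458 - 33)/(21 + 468) = 425/489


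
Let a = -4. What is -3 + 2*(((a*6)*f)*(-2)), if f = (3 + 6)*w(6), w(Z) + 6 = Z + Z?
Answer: 5181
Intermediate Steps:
w(Z) = -6 + 2*Z (w(Z) = -6 + (Z + Z) = -6 + 2*Z)
f = 54 (f = (3 + 6)*(-6 + 2*6) = 9*(-6 + 12) = 9*6 = 54)
-3 + 2*(((a*6)*f)*(-2)) = -3 + 2*((-4*6*54)*(-2)) = -3 + 2*(-24*54*(-2)) = -3 + 2*(-1296*(-2)) = -3 + 2*2592 = -3 + 5184 = 5181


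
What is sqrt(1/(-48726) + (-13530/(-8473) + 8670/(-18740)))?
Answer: 23*sqrt(8912406793271931379)/64474251321 ≈ 1.0650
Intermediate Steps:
sqrt(1/(-48726) + (-13530/(-8473) + 8670/(-18740))) = sqrt(-1/48726 + (-13530*(-1/8473) + 8670*(-1/18740))) = sqrt(-1/48726 + (13530/8473 - 867/1874)) = sqrt(-1/48726 + 18009129/15878402) = sqrt(219374235313/193422753963) = 23*sqrt(8912406793271931379)/64474251321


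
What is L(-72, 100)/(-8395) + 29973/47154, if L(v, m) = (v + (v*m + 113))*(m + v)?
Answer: 3234578981/131952610 ≈ 24.513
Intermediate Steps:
L(v, m) = (m + v)*(113 + v + m*v) (L(v, m) = (v + (m*v + 113))*(m + v) = (v + (113 + m*v))*(m + v) = (113 + v + m*v)*(m + v) = (m + v)*(113 + v + m*v))
L(-72, 100)/(-8395) + 29973/47154 = ((-72)² + 113*100 + 113*(-72) + 100*(-72) + 100*(-72)² - 72*100²)/(-8395) + 29973/47154 = (5184 + 11300 - 8136 - 7200 + 100*5184 - 72*10000)*(-1/8395) + 29973*(1/47154) = (5184 + 11300 - 8136 - 7200 + 518400 - 720000)*(-1/8395) + 9991/15718 = -200452*(-1/8395) + 9991/15718 = 200452/8395 + 9991/15718 = 3234578981/131952610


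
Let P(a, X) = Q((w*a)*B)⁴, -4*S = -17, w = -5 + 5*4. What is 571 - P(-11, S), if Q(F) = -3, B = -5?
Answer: 490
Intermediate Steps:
w = 15 (w = -5 + 20 = 15)
S = 17/4 (S = -¼*(-17) = 17/4 ≈ 4.2500)
P(a, X) = 81 (P(a, X) = (-3)⁴ = 81)
571 - P(-11, S) = 571 - 1*81 = 571 - 81 = 490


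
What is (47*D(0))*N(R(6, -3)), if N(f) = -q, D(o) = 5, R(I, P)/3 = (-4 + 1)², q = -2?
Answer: 470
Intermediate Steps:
R(I, P) = 27 (R(I, P) = 3*(-4 + 1)² = 3*(-3)² = 3*9 = 27)
N(f) = 2 (N(f) = -1*(-2) = 2)
(47*D(0))*N(R(6, -3)) = (47*5)*2 = 235*2 = 470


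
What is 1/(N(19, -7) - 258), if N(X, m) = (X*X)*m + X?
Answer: -1/2766 ≈ -0.00036153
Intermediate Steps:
N(X, m) = X + m*X**2 (N(X, m) = X**2*m + X = m*X**2 + X = X + m*X**2)
1/(N(19, -7) - 258) = 1/(19*(1 + 19*(-7)) - 258) = 1/(19*(1 - 133) - 258) = 1/(19*(-132) - 258) = 1/(-2508 - 258) = 1/(-2766) = -1/2766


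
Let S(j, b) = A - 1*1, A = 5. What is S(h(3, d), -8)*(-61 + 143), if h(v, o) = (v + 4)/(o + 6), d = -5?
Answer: 328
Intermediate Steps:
h(v, o) = (4 + v)/(6 + o)
S(j, b) = 4 (S(j, b) = 5 - 1*1 = 5 - 1 = 4)
S(h(3, d), -8)*(-61 + 143) = 4*(-61 + 143) = 4*82 = 328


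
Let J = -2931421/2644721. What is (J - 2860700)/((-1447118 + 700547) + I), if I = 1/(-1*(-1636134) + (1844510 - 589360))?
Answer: 21874750126873909364/5708759306934516523 ≈ 3.8318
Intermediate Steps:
J = -2931421/2644721 (J = -2931421*1/2644721 = -2931421/2644721 ≈ -1.1084)
I = 1/2891284 (I = 1/(1636134 + 1255150) = 1/2891284 ≈ 3.4587e-7)
(J - 2860700)/((-1447118 + 700547) + I) = (-2931421/2644721 - 2860700)/((-1447118 + 700547) + 1/2891284) = -7565756296121/(2644721*(-746571 + 1/2891284)) = -7565756296121/(2644721*(-2158548787163/2891284)) = -7565756296121/2644721*(-2891284/2158548787163) = 21874750126873909364/5708759306934516523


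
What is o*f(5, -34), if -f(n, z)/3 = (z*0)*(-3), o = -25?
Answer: 0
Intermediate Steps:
f(n, z) = 0 (f(n, z) = -3*z*0*(-3) = -0*(-3) = -3*0 = 0)
o*f(5, -34) = -25*0 = 0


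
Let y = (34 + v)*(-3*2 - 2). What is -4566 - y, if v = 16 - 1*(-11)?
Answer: -4078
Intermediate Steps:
v = 27 (v = 16 + 11 = 27)
y = -488 (y = (34 + 27)*(-3*2 - 2) = 61*(-6 - 2) = 61*(-8) = -488)
-4566 - y = -4566 - 1*(-488) = -4566 + 488 = -4078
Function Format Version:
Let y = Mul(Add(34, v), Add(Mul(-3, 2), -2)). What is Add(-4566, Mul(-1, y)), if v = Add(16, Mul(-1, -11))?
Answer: -4078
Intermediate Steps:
v = 27 (v = Add(16, 11) = 27)
y = -488 (y = Mul(Add(34, 27), Add(Mul(-3, 2), -2)) = Mul(61, Add(-6, -2)) = Mul(61, -8) = -488)
Add(-4566, Mul(-1, y)) = Add(-4566, Mul(-1, -488)) = Add(-4566, 488) = -4078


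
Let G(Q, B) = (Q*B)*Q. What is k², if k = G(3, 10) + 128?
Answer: 47524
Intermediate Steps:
G(Q, B) = B*Q² (G(Q, B) = (B*Q)*Q = B*Q²)
k = 218 (k = 10*3² + 128 = 10*9 + 128 = 90 + 128 = 218)
k² = 218² = 47524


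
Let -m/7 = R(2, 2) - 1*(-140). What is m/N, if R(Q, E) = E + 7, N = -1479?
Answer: 1043/1479 ≈ 0.70521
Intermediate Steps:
R(Q, E) = 7 + E
m = -1043 (m = -7*((7 + 2) - 1*(-140)) = -7*(9 + 140) = -7*149 = -1043)
m/N = -1043/(-1479) = -1/1479*(-1043) = 1043/1479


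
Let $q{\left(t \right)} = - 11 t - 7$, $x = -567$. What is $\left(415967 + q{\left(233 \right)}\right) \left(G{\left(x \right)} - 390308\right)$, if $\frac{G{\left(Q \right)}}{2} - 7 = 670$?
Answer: $-160792416738$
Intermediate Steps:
$G{\left(Q \right)} = 1354$ ($G{\left(Q \right)} = 14 + 2 \cdot 670 = 14 + 1340 = 1354$)
$q{\left(t \right)} = -7 - 11 t$
$\left(415967 + q{\left(233 \right)}\right) \left(G{\left(x \right)} - 390308\right) = \left(415967 - 2570\right) \left(1354 - 390308\right) = \left(415967 - 2570\right) \left(-388954\right) = 413397 \left(-388954\right) = -160792416738$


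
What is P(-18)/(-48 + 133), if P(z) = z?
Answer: -18/85 ≈ -0.21176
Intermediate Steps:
P(-18)/(-48 + 133) = -18/(-48 + 133) = -18/85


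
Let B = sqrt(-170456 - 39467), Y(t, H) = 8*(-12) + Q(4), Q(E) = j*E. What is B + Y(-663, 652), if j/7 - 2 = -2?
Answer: -96 + I*sqrt(209923) ≈ -96.0 + 458.17*I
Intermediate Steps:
j = 0 (j = 14 + 7*(-2) = 14 - 14 = 0)
Q(E) = 0 (Q(E) = 0*E = 0)
Y(t, H) = -96 (Y(t, H) = 8*(-12) + 0 = -96 + 0 = -96)
B = I*sqrt(209923) (B = sqrt(-209923) = I*sqrt(209923) ≈ 458.17*I)
B + Y(-663, 652) = I*sqrt(209923) - 96 = -96 + I*sqrt(209923)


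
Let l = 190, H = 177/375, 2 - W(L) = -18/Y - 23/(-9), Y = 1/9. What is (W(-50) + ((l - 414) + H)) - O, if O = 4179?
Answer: -4771219/1125 ≈ -4241.1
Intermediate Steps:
Y = ⅑ ≈ 0.11111
W(L) = 1453/9 (W(L) = 2 - (-18/⅑ - 23/(-9)) = 2 - (-18*9 - 23*(-⅑)) = 2 - (-162 + 23/9) = 2 - 1*(-1435/9) = 2 + 1435/9 = 1453/9)
H = 59/125 (H = 177*(1/375) = 59/125 ≈ 0.47200)
(W(-50) + ((l - 414) + H)) - O = (1453/9 + ((190 - 414) + 59/125)) - 1*4179 = (1453/9 + (-224 + 59/125)) - 4179 = (1453/9 - 27941/125) - 4179 = -69844/1125 - 4179 = -4771219/1125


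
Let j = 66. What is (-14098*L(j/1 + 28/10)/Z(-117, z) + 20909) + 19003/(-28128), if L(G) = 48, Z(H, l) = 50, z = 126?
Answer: 5185568669/703200 ≈ 7374.2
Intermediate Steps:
(-14098*L(j/1 + 28/10)/Z(-117, z) + 20909) + 19003/(-28128) = (-14098/(50/48) + 20909) + 19003/(-28128) = (-14098/(50*(1/48)) + 20909) + 19003*(-1/28128) = (-14098/25/24 + 20909) - 19003/28128 = (-14098*24/25 + 20909) - 19003/28128 = (-338352/25 + 20909) - 19003/28128 = 184373/25 - 19003/28128 = 5185568669/703200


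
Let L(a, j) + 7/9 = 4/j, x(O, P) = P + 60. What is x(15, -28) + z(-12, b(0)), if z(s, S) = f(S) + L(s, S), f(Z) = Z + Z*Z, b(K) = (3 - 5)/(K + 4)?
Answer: 827/36 ≈ 22.972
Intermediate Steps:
x(O, P) = 60 + P
b(K) = -2/(4 + K)
L(a, j) = -7/9 + 4/j
f(Z) = Z + Z²
z(s, S) = -7/9 + 4/S + S*(1 + S) (z(s, S) = S*(1 + S) + (-7/9 + 4/S) = -7/9 + 4/S + S*(1 + S))
x(15, -28) + z(-12, b(0)) = (60 - 28) + (-7/9 - 2/(4 + 0) + (-2/(4 + 0))² + 4/((-2/(4 + 0)))) = 32 + (-7/9 - 2/4 + (-2/4)² + 4/((-2/4))) = 32 + (-7/9 - 2*¼ + (-2*¼)² + 4/((-2*¼))) = 32 + (-7/9 - ½ + (-½)² + 4/(-½)) = 32 + (-7/9 - ½ + ¼ + 4*(-2)) = 32 + (-7/9 - ½ + ¼ - 8) = 32 - 325/36 = 827/36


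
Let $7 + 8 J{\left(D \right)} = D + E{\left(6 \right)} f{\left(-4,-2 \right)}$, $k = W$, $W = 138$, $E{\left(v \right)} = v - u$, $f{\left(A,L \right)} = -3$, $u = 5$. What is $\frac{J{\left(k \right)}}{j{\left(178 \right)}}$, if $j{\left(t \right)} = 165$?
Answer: $\frac{16}{165} \approx 0.09697$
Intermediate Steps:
$E{\left(v \right)} = -5 + v$ ($E{\left(v \right)} = v - 5 = -5 + v$)
$k = 138$
$J{\left(D \right)} = - \frac{5}{4} + \frac{D}{8}$ ($J{\left(D \right)} = - \frac{7}{8} + \frac{D + \left(-5 + 6\right) \left(-3\right)}{8} = - \frac{7}{8} + \frac{D + 1 \left(-3\right)}{8} = - \frac{7}{8} + \frac{D - 3}{8} = - \frac{7}{8} + \frac{-3 + D}{8} = - \frac{7}{8} + \left(- \frac{3}{8} + \frac{D}{8}\right) = - \frac{5}{4} + \frac{D}{8}$)
$\frac{J{\left(k \right)}}{j{\left(178 \right)}} = \frac{- \frac{5}{4} + \frac{1}{8} \cdot 138}{165} = \left(- \frac{5}{4} + \frac{69}{4}\right) \frac{1}{165} = 16 \cdot \frac{1}{165} = \frac{16}{165}$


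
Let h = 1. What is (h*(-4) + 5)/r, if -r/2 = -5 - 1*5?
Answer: 1/20 ≈ 0.050000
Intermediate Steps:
r = 20 (r = -2*(-5 - 1*5) = -2*(-5 - 5) = -2*(-10) = 20)
(h*(-4) + 5)/r = (1*(-4) + 5)/20 = (-4 + 5)/20 = (1/20)*1 = 1/20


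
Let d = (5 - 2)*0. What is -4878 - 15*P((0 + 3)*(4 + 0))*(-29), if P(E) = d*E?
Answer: -4878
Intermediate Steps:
d = 0 (d = 3*0 = 0)
P(E) = 0 (P(E) = 0*E = 0)
-4878 - 15*P((0 + 3)*(4 + 0))*(-29) = -4878 - 15*0*(-29) = -4878 + 0*(-29) = -4878 + 0 = -4878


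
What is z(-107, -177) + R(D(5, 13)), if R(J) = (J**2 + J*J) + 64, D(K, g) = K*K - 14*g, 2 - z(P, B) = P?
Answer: 49471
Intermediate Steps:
z(P, B) = 2 - P
D(K, g) = K**2 - 14*g
R(J) = 64 + 2*J**2 (R(J) = (J**2 + J**2) + 64 = 2*J**2 + 64 = 64 + 2*J**2)
z(-107, -177) + R(D(5, 13)) = (2 - 1*(-107)) + (64 + 2*(5**2 - 14*13)**2) = (2 + 107) + (64 + 2*(25 - 182)**2) = 109 + (64 + 2*(-157)**2) = 109 + (64 + 2*24649) = 109 + (64 + 49298) = 109 + 49362 = 49471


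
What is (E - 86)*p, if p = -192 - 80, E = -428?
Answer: 139808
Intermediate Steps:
p = -272
(E - 86)*p = (-428 - 86)*(-272) = -514*(-272) = 139808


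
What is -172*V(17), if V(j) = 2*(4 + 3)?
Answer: -2408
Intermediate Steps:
V(j) = 14 (V(j) = 2*7 = 14)
-172*V(17) = -172*14 = -2408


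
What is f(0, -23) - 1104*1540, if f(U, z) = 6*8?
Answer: -1700112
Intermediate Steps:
f(U, z) = 48
f(0, -23) - 1104*1540 = 48 - 1104*1540 = 48 - 1700160 = -1700112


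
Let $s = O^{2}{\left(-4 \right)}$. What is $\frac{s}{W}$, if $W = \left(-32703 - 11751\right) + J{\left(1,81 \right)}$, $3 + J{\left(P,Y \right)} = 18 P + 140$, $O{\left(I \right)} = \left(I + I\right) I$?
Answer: $- \frac{1024}{44299} \approx -0.023116$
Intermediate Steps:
$O{\left(I \right)} = 2 I^{2}$ ($O{\left(I \right)} = 2 I I = 2 I^{2}$)
$J{\left(P,Y \right)} = 137 + 18 P$ ($J{\left(P,Y \right)} = -3 + \left(18 P + 140\right) = -3 + \left(140 + 18 P\right) = 137 + 18 P$)
$s = 1024$ ($s = \left(2 \left(-4\right)^{2}\right)^{2} = \left(2 \cdot 16\right)^{2} = 32^{2} = 1024$)
$W = -44299$ ($W = \left(-32703 - 11751\right) + \left(137 + 18 \cdot 1\right) = -44454 + \left(137 + 18\right) = -44454 + 155 = -44299$)
$\frac{s}{W} = \frac{1024}{-44299} = 1024 \left(- \frac{1}{44299}\right) = - \frac{1024}{44299}$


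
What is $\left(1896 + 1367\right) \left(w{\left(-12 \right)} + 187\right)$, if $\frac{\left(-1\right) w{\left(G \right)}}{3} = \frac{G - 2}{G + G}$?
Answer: $\frac{2417883}{4} \approx 6.0447 \cdot 10^{5}$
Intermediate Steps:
$w{\left(G \right)} = - \frac{3 \left(-2 + G\right)}{2 G}$ ($w{\left(G \right)} = - 3 \frac{G - 2}{G + G} = - 3 \frac{-2 + G}{2 G} = - \frac{3 \left(-2 + G\right)}{2 G}$)
$\left(1896 + 1367\right) \left(w{\left(-12 \right)} + 187\right) = \left(1896 + 1367\right) \left(\left(- \frac{3}{2} + \frac{3}{-12}\right) + 187\right) = 3263 \left(\left(- \frac{3}{2} + 3 \left(- \frac{1}{12}\right)\right) + 187\right) = 3263 \left(\left(- \frac{3}{2} - \frac{1}{4}\right) + 187\right) = 3263 \left(- \frac{7}{4} + 187\right) = 3263 \cdot \frac{741}{4} = \frac{2417883}{4}$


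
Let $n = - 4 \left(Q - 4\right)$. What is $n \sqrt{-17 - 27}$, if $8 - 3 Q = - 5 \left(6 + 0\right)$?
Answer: $- \frac{208 i \sqrt{11}}{3} \approx - 229.95 i$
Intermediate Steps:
$Q = \frac{38}{3}$ ($Q = \frac{8}{3} - \frac{\left(-5\right) \left(6 + 0\right)}{3} = \frac{8}{3} - \frac{\left(-5\right) 6}{3} = \frac{8}{3} - -10 = \frac{8}{3} + 10 = \frac{38}{3} \approx 12.667$)
$n = - \frac{104}{3}$ ($n = - 4 \left(\frac{38}{3} - 4\right) = \left(-4\right) \frac{26}{3} = - \frac{104}{3} \approx -34.667$)
$n \sqrt{-17 - 27} = - \frac{104 \sqrt{-17 - 27}}{3} = - \frac{104 \sqrt{-44}}{3} = - \frac{104 \cdot 2 i \sqrt{11}}{3} = - \frac{208 i \sqrt{11}}{3}$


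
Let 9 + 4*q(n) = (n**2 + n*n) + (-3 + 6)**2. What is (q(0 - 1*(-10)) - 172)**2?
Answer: 14884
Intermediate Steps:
q(n) = n**2/2 (q(n) = -9/4 + ((n**2 + n*n) + (-3 + 6)**2)/4 = -9/4 + ((n**2 + n**2) + 3**2)/4 = -9/4 + (2*n**2 + 9)/4 = -9/4 + (9 + 2*n**2)/4 = -9/4 + (9/4 + n**2/2) = n**2/2)
(q(0 - 1*(-10)) - 172)**2 = ((0 - 1*(-10))**2/2 - 172)**2 = ((0 + 10)**2/2 - 172)**2 = ((1/2)*10**2 - 172)**2 = ((1/2)*100 - 172)**2 = (50 - 172)**2 = (-122)**2 = 14884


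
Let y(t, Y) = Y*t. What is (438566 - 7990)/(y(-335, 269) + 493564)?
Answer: 430576/403449 ≈ 1.0672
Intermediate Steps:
(438566 - 7990)/(y(-335, 269) + 493564) = (438566 - 7990)/(269*(-335) + 493564) = 430576/(-90115 + 493564) = 430576/403449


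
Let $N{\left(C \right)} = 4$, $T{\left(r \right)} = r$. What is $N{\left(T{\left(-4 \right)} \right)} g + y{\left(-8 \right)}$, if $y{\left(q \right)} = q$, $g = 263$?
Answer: $1044$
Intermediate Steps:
$N{\left(T{\left(-4 \right)} \right)} g + y{\left(-8 \right)} = 4 \cdot 263 - 8 = 1052 - 8 = 1044$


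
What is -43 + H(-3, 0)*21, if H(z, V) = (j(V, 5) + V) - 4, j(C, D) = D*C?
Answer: -127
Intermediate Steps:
j(C, D) = C*D
H(z, V) = -4 + 6*V (H(z, V) = (V*5 + V) - 4 = (5*V + V) - 4 = 6*V - 4 = -4 + 6*V)
-43 + H(-3, 0)*21 = -43 + (-4 + 6*0)*21 = -43 + (-4 + 0)*21 = -43 - 4*21 = -43 - 84 = -127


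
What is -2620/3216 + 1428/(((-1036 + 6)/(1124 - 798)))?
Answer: -187479581/414060 ≈ -452.78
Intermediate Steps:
-2620/3216 + 1428/(((-1036 + 6)/(1124 - 798))) = -2620*1/3216 + 1428/((-1030/326)) = -655/804 + 1428/((-1030*1/326)) = -655/804 + 1428/(-515/163) = -655/804 + 1428*(-163/515) = -655/804 - 232764/515 = -187479581/414060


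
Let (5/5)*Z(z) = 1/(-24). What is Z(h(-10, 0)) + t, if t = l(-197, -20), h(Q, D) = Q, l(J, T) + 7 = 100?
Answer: 2231/24 ≈ 92.958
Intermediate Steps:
l(J, T) = 93 (l(J, T) = -7 + 100 = 93)
Z(z) = -1/24 (Z(z) = 1/(-24) = -1/24)
t = 93
Z(h(-10, 0)) + t = -1/24 + 93 = 2231/24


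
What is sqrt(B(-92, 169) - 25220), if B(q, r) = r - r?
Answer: 2*I*sqrt(6305) ≈ 158.81*I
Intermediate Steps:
B(q, r) = 0
sqrt(B(-92, 169) - 25220) = sqrt(0 - 25220) = sqrt(-25220) = 2*I*sqrt(6305)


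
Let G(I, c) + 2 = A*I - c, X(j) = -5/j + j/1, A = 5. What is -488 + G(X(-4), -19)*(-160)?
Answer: -1008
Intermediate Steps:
X(j) = j - 5/j (X(j) = -5/j + j*1 = -5/j + j = j - 5/j)
G(I, c) = -2 - c + 5*I (G(I, c) = -2 + (5*I - c) = -2 + (-c + 5*I) = -2 - c + 5*I)
-488 + G(X(-4), -19)*(-160) = -488 + (-2 - 1*(-19) + 5*(-4 - 5/(-4)))*(-160) = -488 + (-2 + 19 + 5*(-4 - 5*(-¼)))*(-160) = -488 + (-2 + 19 + 5*(-4 + 5/4))*(-160) = -488 + (-2 + 19 + 5*(-11/4))*(-160) = -488 + (-2 + 19 - 55/4)*(-160) = -488 + (13/4)*(-160) = -488 - 520 = -1008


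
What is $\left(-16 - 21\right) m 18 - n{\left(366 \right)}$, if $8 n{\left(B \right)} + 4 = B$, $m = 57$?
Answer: $- \frac{152029}{4} \approx -38007.0$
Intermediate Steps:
$n{\left(B \right)} = - \frac{1}{2} + \frac{B}{8}$
$\left(-16 - 21\right) m 18 - n{\left(366 \right)} = \left(-16 - 21\right) 57 \cdot 18 - \left(- \frac{1}{2} + \frac{1}{8} \cdot 366\right) = \left(-37\right) 57 \cdot 18 - \left(- \frac{1}{2} + \frac{183}{4}\right) = \left(-2109\right) 18 - \frac{181}{4} = -37962 - \frac{181}{4} = - \frac{152029}{4}$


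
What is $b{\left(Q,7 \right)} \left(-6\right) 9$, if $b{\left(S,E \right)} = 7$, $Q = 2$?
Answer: $-378$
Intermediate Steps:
$b{\left(Q,7 \right)} \left(-6\right) 9 = 7 \left(-6\right) 9 = \left(-42\right) 9 = -378$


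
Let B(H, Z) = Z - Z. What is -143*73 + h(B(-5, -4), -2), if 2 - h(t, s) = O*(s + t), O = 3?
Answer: -10431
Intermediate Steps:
B(H, Z) = 0
h(t, s) = 2 - 3*s - 3*t (h(t, s) = 2 - 3*(s + t) = 2 - (3*s + 3*t) = 2 + (-3*s - 3*t) = 2 - 3*s - 3*t)
-143*73 + h(B(-5, -4), -2) = -143*73 + (2 - 3*(-2) - 3*0) = -10439 + (2 + 6 + 0) = -10439 + 8 = -10431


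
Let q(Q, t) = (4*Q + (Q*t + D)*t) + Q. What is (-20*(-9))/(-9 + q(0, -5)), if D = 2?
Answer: -180/19 ≈ -9.4737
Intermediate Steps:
q(Q, t) = 5*Q + t*(2 + Q*t) (q(Q, t) = (4*Q + (Q*t + 2)*t) + Q = (4*Q + (2 + Q*t)*t) + Q = (4*Q + t*(2 + Q*t)) + Q = 5*Q + t*(2 + Q*t))
(-20*(-9))/(-9 + q(0, -5)) = (-20*(-9))/(-9 + (2*(-5) + 5*0 + 0*(-5)²)) = 180/(-9 + (-10 + 0 + 0*25)) = 180/(-9 + (-10 + 0 + 0)) = 180/(-9 - 10) = 180/(-19) = 180*(-1/19) = -180/19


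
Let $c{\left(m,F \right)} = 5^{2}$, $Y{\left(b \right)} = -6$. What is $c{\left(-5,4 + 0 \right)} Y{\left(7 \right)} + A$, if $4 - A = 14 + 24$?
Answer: $-184$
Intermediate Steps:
$A = -34$ ($A = 4 - \left(14 + 24\right) = 4 - 38 = -34$)
$c{\left(m,F \right)} = 25$
$c{\left(-5,4 + 0 \right)} Y{\left(7 \right)} + A = 25 \left(-6\right) - 34 = -150 - 34 = -184$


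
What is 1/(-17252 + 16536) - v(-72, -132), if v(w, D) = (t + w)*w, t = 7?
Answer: -3350881/716 ≈ -4680.0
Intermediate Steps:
v(w, D) = w*(7 + w) (v(w, D) = (7 + w)*w = w*(7 + w))
1/(-17252 + 16536) - v(-72, -132) = 1/(-17252 + 16536) - (-72)*(7 - 72) = 1/(-716) - (-72)*(-65) = -1/716 - 1*4680 = -1/716 - 4680 = -3350881/716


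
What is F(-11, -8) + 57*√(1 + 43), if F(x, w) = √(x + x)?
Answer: 114*√11 + I*√22 ≈ 378.1 + 4.6904*I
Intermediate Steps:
F(x, w) = √2*√x (F(x, w) = √(2*x) = √2*√x)
F(-11, -8) + 57*√(1 + 43) = √2*√(-11) + 57*√(1 + 43) = √2*(I*√11) + 57*√44 = I*√22 + 57*(2*√11) = I*√22 + 114*√11 = 114*√11 + I*√22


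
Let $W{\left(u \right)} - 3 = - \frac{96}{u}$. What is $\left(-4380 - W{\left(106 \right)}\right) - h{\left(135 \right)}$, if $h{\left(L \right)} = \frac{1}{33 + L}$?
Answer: $- \frac{39018221}{8904} \approx -4382.1$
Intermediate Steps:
$W{\left(u \right)} = 3 - \frac{96}{u}$
$\left(-4380 - W{\left(106 \right)}\right) - h{\left(135 \right)} = \left(-4380 - \left(3 - \frac{96}{106}\right)\right) - \frac{1}{33 + 135} = \left(-4380 - \left(3 - \frac{48}{53}\right)\right) - \frac{1}{168} = \left(-4380 - \frac{111}{53}\right) - \frac{1}{168} = - \frac{232251}{53} - \frac{1}{168} = - \frac{39018221}{8904}$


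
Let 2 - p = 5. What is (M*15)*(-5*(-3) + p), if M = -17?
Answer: -3060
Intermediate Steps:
p = -3 (p = 2 - 1*5 = 2 - 5 = -3)
(M*15)*(-5*(-3) + p) = (-17*15)*(-5*(-3) - 3) = -255*(15 - 3) = -255*12 = -3060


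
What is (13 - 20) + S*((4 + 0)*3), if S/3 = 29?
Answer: 1037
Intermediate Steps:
S = 87 (S = 3*29 = 87)
(13 - 20) + S*((4 + 0)*3) = (13 - 20) + 87*((4 + 0)*3) = -7 + 87*(4*3) = -7 + 87*12 = -7 + 1044 = 1037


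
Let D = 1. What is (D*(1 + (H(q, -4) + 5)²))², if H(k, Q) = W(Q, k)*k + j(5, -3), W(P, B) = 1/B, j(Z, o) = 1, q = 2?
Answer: 2500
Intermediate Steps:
H(k, Q) = 2 (H(k, Q) = k/k + 1 = 1 + 1 = 2)
(D*(1 + (H(q, -4) + 5)²))² = (1*(1 + (2 + 5)²))² = (1*(1 + 7²))² = (1*(1 + 49))² = (1*50)² = 50² = 2500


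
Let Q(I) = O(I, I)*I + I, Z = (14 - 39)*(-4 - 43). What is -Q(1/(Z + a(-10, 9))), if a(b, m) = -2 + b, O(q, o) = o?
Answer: -1164/1352569 ≈ -0.00086058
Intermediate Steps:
Z = 1175 (Z = -25*(-47) = 1175)
Q(I) = I + I² (Q(I) = I*I + I = I² + I = I + I²)
-Q(1/(Z + a(-10, 9))) = -(1 + 1/(1175 + (-2 - 10)))/(1175 + (-2 - 10)) = -(1 + 1/(1175 - 12))/(1175 - 12) = -(1 + 1/1163)/1163 = -1164/(1163*1163) = -1*1164/1352569 = -1164/1352569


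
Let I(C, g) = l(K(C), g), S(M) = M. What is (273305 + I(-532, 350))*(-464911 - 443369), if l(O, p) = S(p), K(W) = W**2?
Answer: -248555363400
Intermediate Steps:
l(O, p) = p
I(C, g) = g
(273305 + I(-532, 350))*(-464911 - 443369) = (273305 + 350)*(-464911 - 443369) = 273655*(-908280) = -248555363400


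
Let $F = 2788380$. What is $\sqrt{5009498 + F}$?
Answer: $\sqrt{7797878} \approx 2792.5$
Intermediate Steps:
$\sqrt{5009498 + F} = \sqrt{5009498 + 2788380} = \sqrt{7797878}$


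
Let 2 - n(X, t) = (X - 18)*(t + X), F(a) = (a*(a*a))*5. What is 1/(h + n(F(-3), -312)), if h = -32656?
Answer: -1/101045 ≈ -9.8966e-6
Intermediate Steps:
F(a) = 5*a³ (F(a) = (a*a²)*5 = a³*5 = 5*a³)
n(X, t) = 2 - (-18 + X)*(X + t) (n(X, t) = 2 - (X - 18)*(t + X) = 2 - (-18 + X)*(X + t))
1/(h + n(F(-3), -312)) = 1/(-32656 + (2 - (5*(-3)³)² + 18*(5*(-3)³) + 18*(-312) - 1*5*(-3)³*(-312))) = 1/(-32656 + (2 - (5*(-27))² + 18*(5*(-27)) - 5616 - 1*5*(-27)*(-312))) = 1/(-32656 + (2 - 1*(-135)² + 18*(-135) - 5616 - 1*(-135)*(-312))) = 1/(-32656 + (2 - 1*18225 - 2430 - 5616 - 42120)) = 1/(-32656 + (2 - 18225 - 2430 - 5616 - 42120)) = 1/(-32656 - 68389) = 1/(-101045) = -1/101045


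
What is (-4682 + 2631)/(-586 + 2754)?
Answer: -2051/2168 ≈ -0.94603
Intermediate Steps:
(-4682 + 2631)/(-586 + 2754) = -2051/2168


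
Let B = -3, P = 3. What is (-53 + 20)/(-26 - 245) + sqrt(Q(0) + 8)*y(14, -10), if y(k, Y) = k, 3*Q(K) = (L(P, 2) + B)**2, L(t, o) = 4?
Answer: 33/271 + 70*sqrt(3)/3 ≈ 40.536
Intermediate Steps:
Q(K) = 1/3 (Q(K) = (4 - 3)**2/3 = (1/3)*1**2 = (1/3)*1 = 1/3)
(-53 + 20)/(-26 - 245) + sqrt(Q(0) + 8)*y(14, -10) = (-53 + 20)/(-26 - 245) + sqrt(1/3 + 8)*14 = -33/(-271) + sqrt(25/3)*14 = -33*(-1/271) + (5*sqrt(3)/3)*14 = 33/271 + 70*sqrt(3)/3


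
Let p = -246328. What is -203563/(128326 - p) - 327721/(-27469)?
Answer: 117190311487/10291370726 ≈ 11.387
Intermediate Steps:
-203563/(128326 - p) - 327721/(-27469) = -203563/(128326 - 1*(-246328)) - 327721/(-27469) = -203563/(128326 + 246328) - 327721*(-1/27469) = -203563/374654 + 327721/27469 = 117190311487/10291370726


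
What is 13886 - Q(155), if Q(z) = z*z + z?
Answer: -10294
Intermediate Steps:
Q(z) = z + z² (Q(z) = z² + z = z + z²)
13886 - Q(155) = 13886 - 155*(1 + 155) = 13886 - 155*156 = 13886 - 1*24180 = 13886 - 24180 = -10294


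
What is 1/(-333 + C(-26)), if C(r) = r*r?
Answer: 1/343 ≈ 0.0029155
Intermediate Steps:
C(r) = r²
1/(-333 + C(-26)) = 1/(-333 + (-26)²) = 1/(-333 + 676) = 1/343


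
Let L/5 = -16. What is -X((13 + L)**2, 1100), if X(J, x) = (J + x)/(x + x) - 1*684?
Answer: 1499211/2200 ≈ 681.46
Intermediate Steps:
L = -80 (L = 5*(-16) = -80)
X(J, x) = -684 + (J + x)/(2*x) (X(J, x) = (J + x)/((2*x)) - 684 = (J + x)*(1/(2*x)) - 684 = (J + x)/(2*x) - 684 = -684 + (J + x)/(2*x))
-X((13 + L)**2, 1100) = -((13 - 80)**2 - 1367*1100)/(2*1100) = -((-67)**2 - 1503700)/(2*1100) = -(4489 - 1503700)/(2*1100) = -(-1499211)/(2*1100) = -1*(-1499211/2200) = 1499211/2200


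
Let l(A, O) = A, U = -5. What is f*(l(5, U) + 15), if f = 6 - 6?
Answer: 0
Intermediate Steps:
f = 0
f*(l(5, U) + 15) = 0*(5 + 15) = 0*20 = 0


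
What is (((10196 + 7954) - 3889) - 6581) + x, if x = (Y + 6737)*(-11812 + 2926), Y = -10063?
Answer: 29562516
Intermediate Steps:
x = 29554836 (x = (-10063 + 6737)*(-11812 + 2926) = -3326*(-8886) = 29554836)
(((10196 + 7954) - 3889) - 6581) + x = (((10196 + 7954) - 3889) - 6581) + 29554836 = ((18150 - 3889) - 6581) + 29554836 = (14261 - 6581) + 29554836 = 7680 + 29554836 = 29562516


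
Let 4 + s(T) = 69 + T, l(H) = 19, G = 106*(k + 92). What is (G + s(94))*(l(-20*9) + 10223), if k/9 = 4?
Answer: 140591934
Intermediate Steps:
k = 36 (k = 9*4 = 36)
G = 13568 (G = 106*(36 + 92) = 106*128 = 13568)
s(T) = 65 + T (s(T) = -4 + (69 + T) = 65 + T)
(G + s(94))*(l(-20*9) + 10223) = (13568 + (65 + 94))*(19 + 10223) = (13568 + 159)*10242 = 13727*10242 = 140591934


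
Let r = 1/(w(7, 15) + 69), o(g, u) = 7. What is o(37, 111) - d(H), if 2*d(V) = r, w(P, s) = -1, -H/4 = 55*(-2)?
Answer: 951/136 ≈ 6.9926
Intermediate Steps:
H = 440 (H = -220*(-2) = -4*(-110) = 440)
r = 1/68 (r = 1/(-1 + 69) = 1/68 ≈ 0.014706)
d(V) = 1/136 (d(V) = (½)*(1/68) = 1/136)
o(37, 111) - d(H) = 7 - 1*1/136 = 7 - 1/136 = 951/136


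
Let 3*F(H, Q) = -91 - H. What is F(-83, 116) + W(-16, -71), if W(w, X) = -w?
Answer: 40/3 ≈ 13.333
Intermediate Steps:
F(H, Q) = -91/3 - H/3 (F(H, Q) = (-91 - H)/3 = -91/3 - H/3)
F(-83, 116) + W(-16, -71) = (-91/3 - ⅓*(-83)) - 1*(-16) = (-91/3 + 83/3) + 16 = -8/3 + 16 = 40/3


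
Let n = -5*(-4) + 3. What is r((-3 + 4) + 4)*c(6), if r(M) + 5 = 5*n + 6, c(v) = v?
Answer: 696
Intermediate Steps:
n = 23 (n = 20 + 3 = 23)
r(M) = 116 (r(M) = -5 + (5*23 + 6) = -5 + (115 + 6) = -5 + 121 = 116)
r((-3 + 4) + 4)*c(6) = 116*6 = 696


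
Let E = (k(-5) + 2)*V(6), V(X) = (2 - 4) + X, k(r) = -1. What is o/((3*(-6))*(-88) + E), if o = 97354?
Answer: 48677/794 ≈ 61.306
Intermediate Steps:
V(X) = -2 + X
E = 4 (E = (-1 + 2)*(-2 + 6) = 1*4 = 4)
o/((3*(-6))*(-88) + E) = 97354/((3*(-6))*(-88) + 4) = 97354/(-18*(-88) + 4) = 97354/(1584 + 4) = 97354/1588 = 97354*(1/1588) = 48677/794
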